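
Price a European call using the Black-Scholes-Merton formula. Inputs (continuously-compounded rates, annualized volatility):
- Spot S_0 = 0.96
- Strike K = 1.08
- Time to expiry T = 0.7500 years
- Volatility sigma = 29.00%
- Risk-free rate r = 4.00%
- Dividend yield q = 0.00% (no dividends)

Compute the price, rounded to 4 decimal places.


Answer: Price = 0.0623

Derivation:
d1 = (ln(S/K) + (r - q + 0.5*sigma^2) * T) / (sigma * sqrt(T)) = -0.22395431
d2 = d1 - sigma * sqrt(T) = -0.47510168
exp(-rT) = 0.97044553; exp(-qT) = 1.00000000
C = S_0 * exp(-qT) * N(d1) - K * exp(-rT) * N(d2)
N(d1) = 0.41139643; N(d2) = 0.31735725
C = 0.9600 * 1.00000000 * 0.41139643 - 1.0800 * 0.97044553 * 0.31735725 = 0.0623


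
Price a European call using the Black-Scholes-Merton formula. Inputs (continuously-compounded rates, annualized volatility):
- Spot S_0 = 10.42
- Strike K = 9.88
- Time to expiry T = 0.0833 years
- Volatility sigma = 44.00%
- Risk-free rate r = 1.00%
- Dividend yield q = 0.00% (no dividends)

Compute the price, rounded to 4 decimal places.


d1 = (ln(S/K) + (r - q + 0.5*sigma^2) * T) / (sigma * sqrt(T)) = 0.48909486
d2 = d1 - sigma * sqrt(T) = 0.36210320
exp(-rT) = 0.99916735; exp(-qT) = 1.00000000
C = S_0 * exp(-qT) * N(d1) - K * exp(-rT) * N(d2)
N(d1) = 0.68761273; N(d2) = 0.64136255
C = 10.4200 * 1.00000000 * 0.68761273 - 9.8800 * 0.99916735 * 0.64136255 = 0.8335

Answer: Price = 0.8335


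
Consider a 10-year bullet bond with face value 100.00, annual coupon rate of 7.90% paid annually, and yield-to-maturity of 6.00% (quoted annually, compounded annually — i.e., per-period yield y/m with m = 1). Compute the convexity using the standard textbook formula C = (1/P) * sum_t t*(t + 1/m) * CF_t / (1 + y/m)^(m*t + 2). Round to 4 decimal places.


Coupon per period c = face * coupon_rate / m = 7.900000
Periods per year m = 1; per-period yield y/m = 0.060000
Number of cashflows N = 10
Cashflows (t years, CF_t, discount factor 1/(1+y/m)^(m*t), PV):
  t = 1.0000: CF_t = 7.900000, DF = 0.943396, PV = 7.452830
  t = 2.0000: CF_t = 7.900000, DF = 0.889996, PV = 7.030972
  t = 3.0000: CF_t = 7.900000, DF = 0.839619, PV = 6.632992
  t = 4.0000: CF_t = 7.900000, DF = 0.792094, PV = 6.257540
  t = 5.0000: CF_t = 7.900000, DF = 0.747258, PV = 5.903340
  t = 6.0000: CF_t = 7.900000, DF = 0.704961, PV = 5.569188
  t = 7.0000: CF_t = 7.900000, DF = 0.665057, PV = 5.253951
  t = 8.0000: CF_t = 7.900000, DF = 0.627412, PV = 4.956558
  t = 9.0000: CF_t = 7.900000, DF = 0.591898, PV = 4.675998
  t = 10.0000: CF_t = 107.900000, DF = 0.558395, PV = 60.250796
Price P = sum_t PV_t = 113.984165
Convexity numerator sum_t t*(t + 1/m) * CF_t / (1+y/m)^(m*t + 2):
  t = 1.0000: term = 13.265985
  t = 2.0000: term = 37.545240
  t = 3.0000: term = 70.840075
  t = 4.0000: term = 111.383765
  t = 5.0000: term = 157.618536
  t = 6.0000: term = 208.175425
  t = 7.0000: term = 261.855880
  t = 8.0000: term = 317.614949
  t = 9.0000: term = 374.545931
  t = 10.0000: term = 5898.529376
Convexity = (1/P) * sum = 7451.375161 / 113.984165 = 65.372020

Answer: Convexity = 65.3720


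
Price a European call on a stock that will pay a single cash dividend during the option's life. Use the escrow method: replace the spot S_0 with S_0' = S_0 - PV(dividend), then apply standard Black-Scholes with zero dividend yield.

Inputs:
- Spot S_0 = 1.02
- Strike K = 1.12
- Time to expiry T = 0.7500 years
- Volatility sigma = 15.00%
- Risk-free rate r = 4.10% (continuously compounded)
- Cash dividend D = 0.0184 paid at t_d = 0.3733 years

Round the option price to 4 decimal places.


PV(D) = D * exp(-r * t_d) = 0.0184 * 0.98481123 = 0.01812053
S_0' = S_0 - PV(D) = 1.0200 - 0.01812053 = 1.00187947
d1 = (ln(S_0'/K) + (r + sigma^2/2)*T) / (sigma*sqrt(T)) = -0.55628450
d2 = d1 - sigma*sqrt(T) = -0.68618831
exp(-rT) = 0.96971797
N(d1) = 0.28900819; N(d2) = 0.24629718
C = S_0' * N(d1) - K * exp(-rT) * N(d2) = 1.00187947 * 0.28900819 - 1.1200 * 0.96971797 * 0.24629718 = 0.0221

Answer: Price = 0.0221


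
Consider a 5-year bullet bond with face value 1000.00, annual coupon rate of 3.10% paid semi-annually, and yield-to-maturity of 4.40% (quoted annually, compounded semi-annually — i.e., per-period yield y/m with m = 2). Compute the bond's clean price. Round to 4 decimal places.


Answer: Price = 942.2195

Derivation:
Coupon per period c = face * coupon_rate / m = 15.500000
Periods per year m = 2; per-period yield y/m = 0.022000
Number of cashflows N = 10
Cashflows (t years, CF_t, discount factor 1/(1+y/m)^(m*t), PV):
  t = 0.5000: CF_t = 15.500000, DF = 0.978474, PV = 15.166341
  t = 1.0000: CF_t = 15.500000, DF = 0.957411, PV = 14.839864
  t = 1.5000: CF_t = 15.500000, DF = 0.936801, PV = 14.520414
  t = 2.0000: CF_t = 15.500000, DF = 0.916635, PV = 14.207842
  t = 2.5000: CF_t = 15.500000, DF = 0.896903, PV = 13.901998
  t = 3.0000: CF_t = 15.500000, DF = 0.877596, PV = 13.602738
  t = 3.5000: CF_t = 15.500000, DF = 0.858704, PV = 13.309919
  t = 4.0000: CF_t = 15.500000, DF = 0.840220, PV = 13.023405
  t = 4.5000: CF_t = 15.500000, DF = 0.822133, PV = 12.743057
  t = 5.0000: CF_t = 1015.500000, DF = 0.804435, PV = 816.903901
Price P = sum_t PV_t = 942.219478


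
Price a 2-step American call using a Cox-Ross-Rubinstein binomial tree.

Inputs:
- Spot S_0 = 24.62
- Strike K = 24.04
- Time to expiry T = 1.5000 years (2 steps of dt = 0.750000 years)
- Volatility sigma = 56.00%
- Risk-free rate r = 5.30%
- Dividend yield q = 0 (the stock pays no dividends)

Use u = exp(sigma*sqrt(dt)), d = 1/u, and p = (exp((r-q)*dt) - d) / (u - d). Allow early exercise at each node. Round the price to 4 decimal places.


Answer: Price = V(0,0) = 6.9661

Derivation:
dt = T/N = 0.750000
u = exp(sigma*sqrt(dt)) = 1.624133; d = 1/u = 0.615713
p = (exp((r-q)*dt) - d) / (u - d) = 0.421290
Discount per step: exp(-r*dt) = 0.961030
Stock lattice S(k, i) with i counting down-moves:
  k=0: S(0,0) = 24.6200
  k=1: S(1,0) = 39.9862; S(1,1) = 15.1589
  k=2: S(2,0) = 64.9428; S(2,1) = 24.6200; S(2,2) = 9.3335
Terminal payoffs V(N, i) = max(S_T - K, 0):
  V(2,0) = 40.902845; V(2,1) = 0.580000; V(2,2) = 0.000000
Backward induction: V(k, i) = exp(-r*dt) * [p * V(k+1, i) + (1-p) * V(k+1, i+1)]; then take max(V_cont, immediate exercise) for American.
  V(1,0) = exp(-r*dt) * [p*40.902845 + (1-p)*0.580000] = 16.883005; exercise = 15.946158; V(1,0) = max -> 16.883005
  V(1,1) = exp(-r*dt) * [p*0.580000 + (1-p)*0.000000] = 0.234826; exercise = 0.000000; V(1,1) = max -> 0.234826
  V(0,0) = exp(-r*dt) * [p*16.883005 + (1-p)*0.234826] = 6.966063; exercise = 0.580000; V(0,0) = max -> 6.966063


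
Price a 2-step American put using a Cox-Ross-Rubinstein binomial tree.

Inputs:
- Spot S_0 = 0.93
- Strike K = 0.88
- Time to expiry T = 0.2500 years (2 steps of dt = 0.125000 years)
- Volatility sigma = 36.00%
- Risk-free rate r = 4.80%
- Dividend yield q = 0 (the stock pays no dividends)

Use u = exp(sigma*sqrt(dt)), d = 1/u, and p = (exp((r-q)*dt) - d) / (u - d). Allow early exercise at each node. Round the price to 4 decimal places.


dt = T/N = 0.125000
u = exp(sigma*sqrt(dt)) = 1.135734; d = 1/u = 0.880488
p = (exp((r-q)*dt) - d) / (u - d) = 0.491800
Discount per step: exp(-r*dt) = 0.994018
Stock lattice S(k, i) with i counting down-moves:
  k=0: S(0,0) = 0.9300
  k=1: S(1,0) = 1.0562; S(1,1) = 0.8189
  k=2: S(2,0) = 1.1996; S(2,1) = 0.9300; S(2,2) = 0.7210
Terminal payoffs V(N, i) = max(K - S_T, 0):
  V(2,0) = 0.000000; V(2,1) = 0.000000; V(2,2) = 0.159009
Backward induction: V(k, i) = exp(-r*dt) * [p * V(k+1, i) + (1-p) * V(k+1, i+1)]; then take max(V_cont, immediate exercise) for American.
  V(1,0) = exp(-r*dt) * [p*0.000000 + (1-p)*0.000000] = 0.000000; exercise = 0.000000; V(1,0) = max -> 0.000000
  V(1,1) = exp(-r*dt) * [p*0.000000 + (1-p)*0.159009] = 0.080325; exercise = 0.061146; V(1,1) = max -> 0.080325
  V(0,0) = exp(-r*dt) * [p*0.000000 + (1-p)*0.080325] = 0.040577; exercise = 0.000000; V(0,0) = max -> 0.040577

Answer: Price = V(0,0) = 0.0406


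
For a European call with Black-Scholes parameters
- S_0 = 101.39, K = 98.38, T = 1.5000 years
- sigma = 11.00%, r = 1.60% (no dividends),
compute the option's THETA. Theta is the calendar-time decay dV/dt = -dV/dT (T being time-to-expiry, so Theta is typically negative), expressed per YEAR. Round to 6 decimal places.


d1 = 0.4692029935; d2 = 0.3344810577
phi(d1) = 0.3573590509; exp(-qT) = 1.0000000000; exp(-rT) = 0.9762857098
Theta = -S*exp(-qT)*phi(d1)*sigma/(2*sqrt(T)) - r*K*exp(-rT)*N(d2) + q*S*exp(-qT)*N(d1)
N(d1) = 0.6805377270; N(d2) = 0.6309917088; sqrt(T) = 1.2247448714
Term 1 = -101.3900 * 1.0000000000 * 0.3573590509 * 0.1100 / (2 * 1.2247448714) = -1.6271102055
Term 2 = -0.0160 * 98.3800 * 0.9762857098 * 0.6309917088 = -0.9696776506
Term 3 = 0 (no dividend yield, q = 0)
Theta = -1.6271102055 + (-0.9696776506) + (0.0000000000) = -2.596788

Answer: Theta = -2.596788


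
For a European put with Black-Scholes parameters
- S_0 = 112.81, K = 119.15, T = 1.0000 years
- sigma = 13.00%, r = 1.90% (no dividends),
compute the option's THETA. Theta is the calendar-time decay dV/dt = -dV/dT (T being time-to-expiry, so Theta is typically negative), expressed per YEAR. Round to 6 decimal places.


Answer: Theta = -1.456094

Derivation:
d1 = -0.2094478148; d2 = -0.3394478148
phi(d1) = 0.3902870727; exp(-qT) = 1.0000000000; exp(-rT) = 0.9811793622
Theta = -S*exp(-qT)*phi(d1)*sigma/(2*sqrt(T)) + r*K*exp(-rT)*N(-d2) - q*S*exp(-qT)*N(-d1)
N(-d1) = 0.5829506652; N(-d2) = 0.6328637983; sqrt(T) = 1.0000000000
Term 1 = -112.8100 * 1.0000000000 * 0.3902870727 * 0.1300 / (2 * 1.0000000000) = -2.8618385036
Term 2 = 0.0190 * 119.1500 * 0.9811793622 * 0.6328637983 = 1.4057442181
Term 3 = 0 (no dividend yield, q = 0)
Theta = -2.8618385036 + (1.4057442181) + (0.0000000000) = -1.456094


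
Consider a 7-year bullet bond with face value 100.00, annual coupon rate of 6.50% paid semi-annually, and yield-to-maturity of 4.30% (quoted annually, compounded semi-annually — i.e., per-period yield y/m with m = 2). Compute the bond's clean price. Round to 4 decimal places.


Coupon per period c = face * coupon_rate / m = 3.250000
Periods per year m = 2; per-period yield y/m = 0.021500
Number of cashflows N = 14
Cashflows (t years, CF_t, discount factor 1/(1+y/m)^(m*t), PV):
  t = 0.5000: CF_t = 3.250000, DF = 0.978953, PV = 3.181596
  t = 1.0000: CF_t = 3.250000, DF = 0.958348, PV = 3.114631
  t = 1.5000: CF_t = 3.250000, DF = 0.938177, PV = 3.049076
  t = 2.0000: CF_t = 3.250000, DF = 0.918431, PV = 2.984901
  t = 2.5000: CF_t = 3.250000, DF = 0.899100, PV = 2.922076
  t = 3.0000: CF_t = 3.250000, DF = 0.880177, PV = 2.860574
  t = 3.5000: CF_t = 3.250000, DF = 0.861651, PV = 2.800366
  t = 4.0000: CF_t = 3.250000, DF = 0.843515, PV = 2.741425
  t = 4.5000: CF_t = 3.250000, DF = 0.825762, PV = 2.683725
  t = 5.0000: CF_t = 3.250000, DF = 0.808381, PV = 2.627239
  t = 5.5000: CF_t = 3.250000, DF = 0.791367, PV = 2.571943
  t = 6.0000: CF_t = 3.250000, DF = 0.774711, PV = 2.517810
  t = 6.5000: CF_t = 3.250000, DF = 0.758405, PV = 2.464816
  t = 7.0000: CF_t = 103.250000, DF = 0.742442, PV = 76.657185
Price P = sum_t PV_t = 113.177362

Answer: Price = 113.1774


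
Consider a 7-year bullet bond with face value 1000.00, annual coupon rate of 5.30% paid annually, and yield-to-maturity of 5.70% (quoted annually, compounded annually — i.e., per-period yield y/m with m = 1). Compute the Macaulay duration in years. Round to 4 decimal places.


Answer: Macaulay duration = 6.0145 years

Derivation:
Coupon per period c = face * coupon_rate / m = 53.000000
Periods per year m = 1; per-period yield y/m = 0.057000
Number of cashflows N = 7
Cashflows (t years, CF_t, discount factor 1/(1+y/m)^(m*t), PV):
  t = 1.0000: CF_t = 53.000000, DF = 0.946074, PV = 50.141911
  t = 2.0000: CF_t = 53.000000, DF = 0.895056, PV = 47.437948
  t = 3.0000: CF_t = 53.000000, DF = 0.846789, PV = 44.879799
  t = 4.0000: CF_t = 53.000000, DF = 0.801125, PV = 42.459602
  t = 5.0000: CF_t = 53.000000, DF = 0.757923, PV = 40.169917
  t = 6.0000: CF_t = 53.000000, DF = 0.717051, PV = 38.003706
  t = 7.0000: CF_t = 1053.000000, DF = 0.678383, PV = 714.337517
Price P = sum_t PV_t = 977.430401
Macaulay numerator sum_t t * PV_t:
  t * PV_t at t = 1.0000: 50.141911
  t * PV_t at t = 2.0000: 94.875896
  t * PV_t at t = 3.0000: 134.639398
  t * PV_t at t = 4.0000: 169.838409
  t * PV_t at t = 5.0000: 200.849584
  t * PV_t at t = 6.0000: 228.022234
  t * PV_t at t = 7.0000: 5000.362621
Macaulay duration D = (sum_t t * PV_t) / P = 5878.730053 / 977.430401 = 6.014474


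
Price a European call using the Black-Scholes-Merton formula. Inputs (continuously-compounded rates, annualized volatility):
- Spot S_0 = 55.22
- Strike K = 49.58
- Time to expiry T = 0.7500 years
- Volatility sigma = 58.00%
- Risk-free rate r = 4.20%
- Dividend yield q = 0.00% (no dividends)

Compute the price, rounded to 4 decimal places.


d1 = (ln(S/K) + (r - q + 0.5*sigma^2) * T) / (sigma * sqrt(T)) = 0.52835051
d2 = d1 - sigma * sqrt(T) = 0.02605578
exp(-rT) = 0.96899096; exp(-qT) = 1.00000000
C = S_0 * exp(-qT) * N(d1) - K * exp(-rT) * N(d2)
N(d1) = 0.70137196; N(d2) = 0.51039358
C = 55.2200 * 1.00000000 * 0.70137196 - 49.5800 * 0.96899096 * 0.51039358 = 14.2091

Answer: Price = 14.2091


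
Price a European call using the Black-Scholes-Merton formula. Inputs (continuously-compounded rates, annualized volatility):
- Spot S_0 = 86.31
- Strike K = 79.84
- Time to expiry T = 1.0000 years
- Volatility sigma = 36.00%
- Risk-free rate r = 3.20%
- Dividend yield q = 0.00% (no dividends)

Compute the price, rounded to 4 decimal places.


Answer: Price = 16.7138

Derivation:
d1 = (ln(S/K) + (r - q + 0.5*sigma^2) * T) / (sigma * sqrt(T)) = 0.48533565
d2 = d1 - sigma * sqrt(T) = 0.12533565
exp(-rT) = 0.96850658; exp(-qT) = 1.00000000
C = S_0 * exp(-qT) * N(d1) - K * exp(-rT) * N(d2)
N(d1) = 0.68628086; N(d2) = 0.54987109
C = 86.3100 * 1.00000000 * 0.68628086 - 79.8400 * 0.96850658 * 0.54987109 = 16.7138


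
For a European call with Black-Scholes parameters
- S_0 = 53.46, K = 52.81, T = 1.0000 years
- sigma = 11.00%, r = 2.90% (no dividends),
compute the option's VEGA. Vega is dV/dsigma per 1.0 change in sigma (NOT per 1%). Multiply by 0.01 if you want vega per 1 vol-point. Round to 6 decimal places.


Answer: Vega = 19.445410

Derivation:
d1 = 0.4298467636; d2 = 0.3198467636
phi(d1) = 0.3637375626; exp(-qT) = 1.0000000000; exp(-rT) = 0.9714164645
Vega = S * exp(-qT) * phi(d1) * sqrt(T) = 53.4600 * 1.0000000000 * 0.3637375626 * 1.0000000000 = 19.445410


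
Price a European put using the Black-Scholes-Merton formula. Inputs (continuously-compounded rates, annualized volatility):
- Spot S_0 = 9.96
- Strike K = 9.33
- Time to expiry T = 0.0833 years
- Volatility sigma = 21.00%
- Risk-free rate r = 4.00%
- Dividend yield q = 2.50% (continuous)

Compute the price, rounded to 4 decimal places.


Answer: Price = 0.0401

Derivation:
d1 = (ln(S/K) + (r - q + 0.5*sigma^2) * T) / (sigma * sqrt(T)) = 1.12900039
d2 = d1 - sigma * sqrt(T) = 1.06839074
exp(-rT) = 0.99667354; exp(-qT) = 0.99791967
P = K * exp(-rT) * N(-d2) - S_0 * exp(-qT) * N(-d1)
N(-d1) = 0.12944883; N(-d2) = 0.14267215
P = 9.3300 * 0.99667354 * 0.14267215 - 9.9600 * 0.99791967 * 0.12944883 = 0.0401


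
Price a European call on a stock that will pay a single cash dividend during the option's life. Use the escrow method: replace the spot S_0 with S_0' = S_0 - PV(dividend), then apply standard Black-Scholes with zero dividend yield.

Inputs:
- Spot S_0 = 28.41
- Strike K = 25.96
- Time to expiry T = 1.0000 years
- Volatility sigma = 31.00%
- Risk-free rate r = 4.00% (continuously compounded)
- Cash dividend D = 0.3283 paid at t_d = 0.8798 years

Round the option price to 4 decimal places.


PV(D) = D * exp(-r * t_d) = 0.3283 * 0.96542004 = 0.31694740
S_0' = S_0 - PV(D) = 28.4100 - 0.31694740 = 28.09305260
d1 = (ln(S_0'/K) + (r + sigma^2/2)*T) / (sigma*sqrt(T)) = 0.53875941
d2 = d1 - sigma*sqrt(T) = 0.22875941
exp(-rT) = 0.96078944
N(d1) = 0.70497356; N(d2) = 0.59047204
C = S_0' * N(d1) - K * exp(-rT) * N(d2) = 28.09305260 * 0.70497356 - 25.9600 * 0.96078944 * 0.59047204 = 5.0773

Answer: Price = 5.0773


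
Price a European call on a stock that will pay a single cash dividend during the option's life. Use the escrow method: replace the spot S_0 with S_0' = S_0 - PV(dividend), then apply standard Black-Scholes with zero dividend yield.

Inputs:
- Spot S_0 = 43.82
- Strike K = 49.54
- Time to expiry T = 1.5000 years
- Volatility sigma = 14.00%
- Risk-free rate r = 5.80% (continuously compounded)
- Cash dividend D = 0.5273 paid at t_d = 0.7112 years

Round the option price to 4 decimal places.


PV(D) = D * exp(-r * t_d) = 0.5273 * 0.95958959 = 0.50599159
S_0' = S_0 - PV(D) = 43.8200 - 0.50599159 = 43.31400841
d1 = (ln(S_0'/K) + (r + sigma^2/2)*T) / (sigma*sqrt(T)) = -0.19015226
d2 = d1 - sigma*sqrt(T) = -0.36161655
exp(-rT) = 0.91667710
N(d1) = 0.42459491; N(d2) = 0.35881930
C = S_0' * N(d1) - K * exp(-rT) * N(d2) = 43.31400841 * 0.42459491 - 49.5400 * 0.91667710 * 0.35881930 = 2.0961

Answer: Price = 2.0961


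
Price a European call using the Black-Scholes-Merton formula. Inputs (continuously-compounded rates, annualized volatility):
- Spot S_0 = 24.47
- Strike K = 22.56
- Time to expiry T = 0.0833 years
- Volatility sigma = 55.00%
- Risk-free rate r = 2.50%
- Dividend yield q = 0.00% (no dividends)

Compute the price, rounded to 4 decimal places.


d1 = (ln(S/K) + (r - q + 0.5*sigma^2) * T) / (sigma * sqrt(T)) = 0.60445595
d2 = d1 - sigma * sqrt(T) = 0.44571639
exp(-rT) = 0.99791967; exp(-qT) = 1.00000000
C = S_0 * exp(-qT) * N(d1) - K * exp(-rT) * N(d2)
N(d1) = 0.72722973; N(d2) = 0.67209894
C = 24.4700 * 1.00000000 * 0.72722973 - 22.5600 * 0.99791967 * 0.67209894 = 2.6643

Answer: Price = 2.6643


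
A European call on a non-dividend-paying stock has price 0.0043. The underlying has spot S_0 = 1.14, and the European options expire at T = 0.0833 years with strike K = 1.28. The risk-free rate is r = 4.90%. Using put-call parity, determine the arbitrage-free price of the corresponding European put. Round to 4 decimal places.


Put-call parity: C - P = S_0 * exp(-qT) - K * exp(-rT).
S_0 * exp(-qT) = 1.1400 * 1.00000000 = 1.14000000
K * exp(-rT) = 1.2800 * 0.99592662 = 1.27478607
P = C - S*exp(-qT) + K*exp(-rT)
P = 0.0043 - 1.14000000 + 1.27478607 = 0.1391

Answer: Put price = 0.1391


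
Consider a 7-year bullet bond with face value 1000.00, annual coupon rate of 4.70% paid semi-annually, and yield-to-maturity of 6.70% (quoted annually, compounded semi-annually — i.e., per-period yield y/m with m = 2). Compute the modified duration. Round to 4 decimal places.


Answer: Modified duration = 5.7816

Derivation:
Coupon per period c = face * coupon_rate / m = 23.500000
Periods per year m = 2; per-period yield y/m = 0.033500
Number of cashflows N = 14
Cashflows (t years, CF_t, discount factor 1/(1+y/m)^(m*t), PV):
  t = 0.5000: CF_t = 23.500000, DF = 0.967586, PV = 22.738268
  t = 1.0000: CF_t = 23.500000, DF = 0.936222, PV = 22.001227
  t = 1.5000: CF_t = 23.500000, DF = 0.905876, PV = 21.288076
  t = 2.0000: CF_t = 23.500000, DF = 0.876512, PV = 20.598042
  t = 2.5000: CF_t = 23.500000, DF = 0.848101, PV = 19.930374
  t = 3.0000: CF_t = 23.500000, DF = 0.820611, PV = 19.284349
  t = 3.5000: CF_t = 23.500000, DF = 0.794011, PV = 18.659263
  t = 4.0000: CF_t = 23.500000, DF = 0.768274, PV = 18.054440
  t = 4.5000: CF_t = 23.500000, DF = 0.743371, PV = 17.469221
  t = 5.0000: CF_t = 23.500000, DF = 0.719275, PV = 16.902971
  t = 5.5000: CF_t = 23.500000, DF = 0.695961, PV = 16.355076
  t = 6.0000: CF_t = 23.500000, DF = 0.673402, PV = 15.824941
  t = 6.5000: CF_t = 23.500000, DF = 0.651574, PV = 15.311989
  t = 7.0000: CF_t = 1023.500000, DF = 0.630454, PV = 645.269464
Price P = sum_t PV_t = 889.687701
First compute Macaulay numerator sum_t t * PV_t:
  t * PV_t at t = 0.5000: 11.369134
  t * PV_t at t = 1.0000: 22.001227
  t * PV_t at t = 1.5000: 31.932115
  t * PV_t at t = 2.0000: 41.196084
  t * PV_t at t = 2.5000: 49.825936
  t * PV_t at t = 3.0000: 57.853046
  t * PV_t at t = 3.5000: 65.307422
  t * PV_t at t = 4.0000: 72.217759
  t * PV_t at t = 4.5000: 78.611494
  t * PV_t at t = 5.0000: 84.514856
  t * PV_t at t = 5.5000: 89.952919
  t * PV_t at t = 6.0000: 94.949644
  t * PV_t at t = 6.5000: 99.527929
  t * PV_t at t = 7.0000: 4516.886248
Macaulay duration D = 5316.145812 / 889.687701 = 5.975294
Modified duration = D / (1 + y/m) = 5.975294 / (1 + 0.033500) = 5.781610


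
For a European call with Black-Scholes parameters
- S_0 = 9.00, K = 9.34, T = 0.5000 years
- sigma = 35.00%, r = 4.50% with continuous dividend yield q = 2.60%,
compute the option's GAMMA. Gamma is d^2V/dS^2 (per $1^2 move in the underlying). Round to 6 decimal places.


d1 = 0.0122968904; d2 = -0.2351904831
phi(d1) = 0.3989121188; exp(-qT) = 0.9870841350; exp(-rT) = 0.9777512372
Gamma = exp(-qT) * phi(d1) / (S * sigma * sqrt(T)) = 0.9870841350 * 0.3989121188 / (9.0000 * 0.3500 * 0.7071067812) = 0.176781

Answer: Gamma = 0.176781


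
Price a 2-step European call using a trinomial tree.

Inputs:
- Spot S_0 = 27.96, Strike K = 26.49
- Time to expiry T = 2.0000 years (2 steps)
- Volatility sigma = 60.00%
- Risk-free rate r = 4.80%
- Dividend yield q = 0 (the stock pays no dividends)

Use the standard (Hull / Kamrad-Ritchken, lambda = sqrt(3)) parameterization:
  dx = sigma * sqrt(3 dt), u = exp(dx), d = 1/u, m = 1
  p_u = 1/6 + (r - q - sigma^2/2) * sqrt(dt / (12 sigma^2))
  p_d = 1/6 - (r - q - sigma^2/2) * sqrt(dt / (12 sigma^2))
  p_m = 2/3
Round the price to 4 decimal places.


dt = T/N = 1.000000; dx = sigma*sqrt(3*dt) = 1.039230
u = exp(dx) = 2.827041; d = 1/u = 0.353727
p_u = 0.103158, p_m = 0.666667, p_d = 0.230175
Discount per step: exp(-r*dt) = 0.953134
Stock lattice S(k, j) with j the centered position index:
  k=0: S(0,+0) = 27.9600
  k=1: S(1,-1) = 9.8902; S(1,+0) = 27.9600; S(1,+1) = 79.0441
  k=2: S(2,-2) = 3.4984; S(2,-1) = 9.8902; S(2,+0) = 27.9600; S(2,+1) = 79.0441; S(2,+2) = 223.4608
Terminal payoffs V(N, j) = max(S_T - K, 0):
  V(2,-2) = 0.000000; V(2,-1) = 0.000000; V(2,+0) = 1.470000; V(2,+1) = 52.554059; V(2,+2) = 196.970773
Backward induction: V(k, j) = exp(-r*dt) * [p_u * V(k+1, j+1) + p_m * V(k+1, j) + p_d * V(k+1, j-1)]
  V(1,-1) = exp(-r*dt) * [p_u*1.470000 + p_m*0.000000 + p_d*0.000000] = 0.144536
  V(1,+0) = exp(-r*dt) * [p_u*52.554059 + p_m*1.470000 + p_d*0.000000] = 6.101370
  V(1,+1) = exp(-r*dt) * [p_u*196.970773 + p_m*52.554059 + p_d*1.470000] = 53.083390
  V(0,+0) = exp(-r*dt) * [p_u*53.083390 + p_m*6.101370 + p_d*0.144536] = 9.128002

Answer: Price = V(0,0) = 9.1280


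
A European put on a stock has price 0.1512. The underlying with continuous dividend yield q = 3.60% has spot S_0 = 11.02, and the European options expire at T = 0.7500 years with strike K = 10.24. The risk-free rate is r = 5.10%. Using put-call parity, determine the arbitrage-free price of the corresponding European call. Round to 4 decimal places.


Answer: Call price = 1.0219

Derivation:
Put-call parity: C - P = S_0 * exp(-qT) - K * exp(-rT).
S_0 * exp(-qT) = 11.0200 * 0.97336124 = 10.72644088
K * exp(-rT) = 10.2400 * 0.96247229 = 9.85571628
C = P + S*exp(-qT) - K*exp(-rT)
C = 0.1512 + 10.72644088 - 9.85571628 = 1.0219


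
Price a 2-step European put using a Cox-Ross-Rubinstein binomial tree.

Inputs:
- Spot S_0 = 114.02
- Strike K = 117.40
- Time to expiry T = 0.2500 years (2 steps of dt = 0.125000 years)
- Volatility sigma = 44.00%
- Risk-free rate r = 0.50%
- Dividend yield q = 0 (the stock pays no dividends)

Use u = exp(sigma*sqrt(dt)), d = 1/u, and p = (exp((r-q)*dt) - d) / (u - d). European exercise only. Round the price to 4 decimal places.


Answer: Price = V(0,0) = 11.4258

Derivation:
dt = T/N = 0.125000
u = exp(sigma*sqrt(dt)) = 1.168316; d = 1/u = 0.855933
p = (exp((r-q)*dt) - d) / (u - d) = 0.463189
Discount per step: exp(-r*dt) = 0.999375
Stock lattice S(k, i) with i counting down-moves:
  k=0: S(0,0) = 114.0200
  k=1: S(1,0) = 133.2114; S(1,1) = 97.5934
  k=2: S(2,0) = 155.6330; S(2,1) = 114.0200; S(2,2) = 83.5334
Terminal payoffs V(N, i) = max(K - S_T, 0):
  V(2,0) = 0.000000; V(2,1) = 3.380000; V(2,2) = 33.866572
Backward induction: V(k, i) = exp(-r*dt) * [p * V(k+1, i) + (1-p) * V(k+1, i+1)].
  V(1,0) = exp(-r*dt) * [p*0.000000 + (1-p)*3.380000] = 1.813288
  V(1,1) = exp(-r*dt) * [p*3.380000 + (1-p)*33.866572] = 19.733198
  V(0,0) = exp(-r*dt) * [p*1.813288 + (1-p)*19.733198] = 11.425754


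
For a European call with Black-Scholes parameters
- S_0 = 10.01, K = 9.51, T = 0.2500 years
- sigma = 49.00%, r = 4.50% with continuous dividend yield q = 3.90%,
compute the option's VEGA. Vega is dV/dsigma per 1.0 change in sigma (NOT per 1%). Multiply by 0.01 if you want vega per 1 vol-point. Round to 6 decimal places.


d1 = 0.3377682317; d2 = 0.0927682317
phi(d1) = 0.3768220487; exp(-qT) = 0.9902973771; exp(-rT) = 0.9888130446
Vega = S * exp(-qT) * phi(d1) * sqrt(T) = 10.0100 * 0.9902973771 * 0.3768220487 * 0.5000000000 = 1.867695

Answer: Vega = 1.867695


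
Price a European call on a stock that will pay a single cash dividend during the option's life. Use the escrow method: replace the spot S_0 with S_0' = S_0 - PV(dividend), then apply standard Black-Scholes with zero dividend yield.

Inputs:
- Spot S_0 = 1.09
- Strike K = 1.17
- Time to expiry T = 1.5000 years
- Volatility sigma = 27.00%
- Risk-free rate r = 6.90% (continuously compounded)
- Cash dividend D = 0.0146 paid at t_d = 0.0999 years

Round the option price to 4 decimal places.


Answer: Price = 0.1504

Derivation:
PV(D) = D * exp(-r * t_d) = 0.0146 * 0.99313060 = 0.01449971
S_0' = S_0 - PV(D) = 1.0900 - 0.01449971 = 1.07550029
d1 = (ln(S_0'/K) + (r + sigma^2/2)*T) / (sigma*sqrt(T)) = 0.22365110
d2 = d1 - sigma*sqrt(T) = -0.10703002
exp(-rT) = 0.90167602
N(d1) = 0.58848560; N(d2) = 0.45738258
C = S_0' * N(d1) - K * exp(-rT) * N(d2) = 1.07550029 * 0.58848560 - 1.1700 * 0.90167602 * 0.45738258 = 0.1504


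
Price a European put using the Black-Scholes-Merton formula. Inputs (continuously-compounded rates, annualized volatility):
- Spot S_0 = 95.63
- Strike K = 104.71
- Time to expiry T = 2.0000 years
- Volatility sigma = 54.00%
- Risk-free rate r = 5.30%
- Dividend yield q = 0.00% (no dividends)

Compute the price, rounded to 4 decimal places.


Answer: Price = 27.5061

Derivation:
d1 = (ln(S/K) + (r - q + 0.5*sigma^2) * T) / (sigma * sqrt(T)) = 0.40186182
d2 = d1 - sigma * sqrt(T) = -0.36181351
exp(-rT) = 0.89942465; exp(-qT) = 1.00000000
P = K * exp(-rT) * N(-d2) - S_0 * exp(-qT) * N(-d1)
N(-d1) = 0.34389286; N(-d2) = 0.64125430
P = 104.7100 * 0.89942465 * 0.64125430 - 95.6300 * 1.00000000 * 0.34389286 = 27.5061


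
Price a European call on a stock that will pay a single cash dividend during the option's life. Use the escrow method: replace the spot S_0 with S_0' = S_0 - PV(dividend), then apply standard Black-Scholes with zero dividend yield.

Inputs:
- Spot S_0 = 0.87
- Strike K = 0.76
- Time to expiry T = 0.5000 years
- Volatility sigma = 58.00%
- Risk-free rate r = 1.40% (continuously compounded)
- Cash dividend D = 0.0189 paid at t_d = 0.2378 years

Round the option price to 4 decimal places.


Answer: Price = 0.1842

Derivation:
PV(D) = D * exp(-r * t_d) = 0.0189 * 0.99667634 = 0.01883718
S_0' = S_0 - PV(D) = 0.8700 - 0.01883718 = 0.85116282
d1 = (ln(S_0'/K) + (r + sigma^2/2)*T) / (sigma*sqrt(T)) = 0.49835180
d2 = d1 - sigma*sqrt(T) = 0.08822986
exp(-rT) = 0.99302444
N(d1) = 0.69088195; N(d2) = 0.53515301
C = S_0' * N(d1) - K * exp(-rT) * N(d2) = 0.85116282 * 0.69088195 - 0.7600 * 0.99302444 * 0.53515301 = 0.1842


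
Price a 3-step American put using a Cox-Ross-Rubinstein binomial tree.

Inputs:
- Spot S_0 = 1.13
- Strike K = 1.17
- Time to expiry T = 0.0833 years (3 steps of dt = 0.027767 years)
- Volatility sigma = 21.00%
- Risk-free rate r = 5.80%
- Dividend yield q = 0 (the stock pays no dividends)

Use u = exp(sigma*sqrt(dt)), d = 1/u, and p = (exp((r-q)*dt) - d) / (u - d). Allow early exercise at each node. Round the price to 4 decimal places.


Answer: Price = V(0,0) = 0.0482

Derivation:
dt = T/N = 0.027767
u = exp(sigma*sqrt(dt)) = 1.035612; d = 1/u = 0.965612
p = (exp((r-q)*dt) - d) / (u - d) = 0.514278
Discount per step: exp(-r*dt) = 0.998391
Stock lattice S(k, i) with i counting down-moves:
  k=0: S(0,0) = 1.1300
  k=1: S(1,0) = 1.1702; S(1,1) = 1.0911
  k=2: S(2,0) = 1.2119; S(2,1) = 1.1300; S(2,2) = 1.0536
  k=3: S(3,0) = 1.2551; S(3,1) = 1.1702; S(3,2) = 1.0911; S(3,3) = 1.0174
Terminal payoffs V(N, i) = max(K - S_T, 0):
  V(3,0) = 0.000000; V(3,1) = 0.000000; V(3,2) = 0.078858; V(3,3) = 0.152612
Backward induction: V(k, i) = exp(-r*dt) * [p * V(k+1, i) + (1-p) * V(k+1, i+1)]; then take max(V_cont, immediate exercise) for American.
  V(2,0) = exp(-r*dt) * [p*0.000000 + (1-p)*0.000000] = 0.000000; exercise = 0.000000; V(2,0) = max -> 0.000000
  V(2,1) = exp(-r*dt) * [p*0.000000 + (1-p)*0.078858] = 0.038242; exercise = 0.040000; V(2,1) = max -> 0.040000
  V(2,2) = exp(-r*dt) * [p*0.078858 + (1-p)*0.152612] = 0.114498; exercise = 0.116380; V(2,2) = max -> 0.116380
  V(1,0) = exp(-r*dt) * [p*0.000000 + (1-p)*0.040000] = 0.019398; exercise = 0.000000; V(1,0) = max -> 0.019398
  V(1,1) = exp(-r*dt) * [p*0.040000 + (1-p)*0.116380] = 0.076976; exercise = 0.078858; V(1,1) = max -> 0.078858
  V(0,0) = exp(-r*dt) * [p*0.019398 + (1-p)*0.078858] = 0.048201; exercise = 0.040000; V(0,0) = max -> 0.048201


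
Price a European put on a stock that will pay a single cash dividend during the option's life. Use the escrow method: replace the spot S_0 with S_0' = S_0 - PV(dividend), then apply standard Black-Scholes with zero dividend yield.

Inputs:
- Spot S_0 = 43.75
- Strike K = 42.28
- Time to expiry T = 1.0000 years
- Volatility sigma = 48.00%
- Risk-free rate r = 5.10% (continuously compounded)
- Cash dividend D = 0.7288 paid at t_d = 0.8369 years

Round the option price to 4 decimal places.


Answer: Price = 6.5361

Derivation:
PV(D) = D * exp(-r * t_d) = 0.7288 * 0.95821615 = 0.69834793
S_0' = S_0 - PV(D) = 43.7500 - 0.69834793 = 43.05165207
d1 = (ln(S_0'/K) + (r + sigma^2/2)*T) / (sigma*sqrt(T)) = 0.38393009
d2 = d1 - sigma*sqrt(T) = -0.09606991
exp(-rT) = 0.95027867
N(-d1) = 0.35051513; N(-d2) = 0.53826747
P = K * exp(-rT) * N(-d2) - S_0' * N(-d1) = 42.2800 * 0.95027867 * 0.53826747 - 43.05165207 * 0.35051513 = 6.5361


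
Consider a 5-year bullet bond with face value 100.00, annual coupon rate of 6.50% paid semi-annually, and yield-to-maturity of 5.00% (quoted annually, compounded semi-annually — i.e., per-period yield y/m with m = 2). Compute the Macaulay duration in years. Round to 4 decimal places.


Coupon per period c = face * coupon_rate / m = 3.250000
Periods per year m = 2; per-period yield y/m = 0.025000
Number of cashflows N = 10
Cashflows (t years, CF_t, discount factor 1/(1+y/m)^(m*t), PV):
  t = 0.5000: CF_t = 3.250000, DF = 0.975610, PV = 3.170732
  t = 1.0000: CF_t = 3.250000, DF = 0.951814, PV = 3.093397
  t = 1.5000: CF_t = 3.250000, DF = 0.928599, PV = 3.017948
  t = 2.0000: CF_t = 3.250000, DF = 0.905951, PV = 2.944340
  t = 2.5000: CF_t = 3.250000, DF = 0.883854, PV = 2.872526
  t = 3.0000: CF_t = 3.250000, DF = 0.862297, PV = 2.802465
  t = 3.5000: CF_t = 3.250000, DF = 0.841265, PV = 2.734112
  t = 4.0000: CF_t = 3.250000, DF = 0.820747, PV = 2.667426
  t = 4.5000: CF_t = 3.250000, DF = 0.800728, PV = 2.602367
  t = 5.0000: CF_t = 103.250000, DF = 0.781198, PV = 80.658735
Price P = sum_t PV_t = 106.564048
Macaulay numerator sum_t t * PV_t:
  t * PV_t at t = 0.5000: 1.585366
  t * PV_t at t = 1.0000: 3.093397
  t * PV_t at t = 1.5000: 4.526922
  t * PV_t at t = 2.0000: 5.888679
  t * PV_t at t = 2.5000: 7.181316
  t * PV_t at t = 3.0000: 8.407394
  t * PV_t at t = 3.5000: 9.569392
  t * PV_t at t = 4.0000: 10.669705
  t * PV_t at t = 4.5000: 11.710652
  t * PV_t at t = 5.0000: 403.293675
Macaulay duration D = (sum_t t * PV_t) / P = 465.926499 / 106.564048 = 4.372267

Answer: Macaulay duration = 4.3723 years


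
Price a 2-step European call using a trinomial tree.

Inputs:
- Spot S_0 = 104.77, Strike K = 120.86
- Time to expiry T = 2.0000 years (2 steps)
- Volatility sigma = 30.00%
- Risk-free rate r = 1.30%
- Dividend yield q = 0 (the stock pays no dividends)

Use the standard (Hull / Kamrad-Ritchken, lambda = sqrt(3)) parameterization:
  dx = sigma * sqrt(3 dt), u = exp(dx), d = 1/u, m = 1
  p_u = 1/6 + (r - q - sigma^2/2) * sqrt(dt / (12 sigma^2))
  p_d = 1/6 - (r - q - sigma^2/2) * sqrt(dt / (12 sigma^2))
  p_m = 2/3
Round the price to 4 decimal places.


Answer: Price = V(0,0) = 12.9149

Derivation:
dt = T/N = 1.000000; dx = sigma*sqrt(3*dt) = 0.519615
u = exp(dx) = 1.681381; d = 1/u = 0.594749
p_u = 0.135875, p_m = 0.666667, p_d = 0.197459
Discount per step: exp(-r*dt) = 0.987084
Stock lattice S(k, j) with j the centered position index:
  k=0: S(0,+0) = 104.7700
  k=1: S(1,-1) = 62.3119; S(1,+0) = 104.7700; S(1,+1) = 176.1582
  k=2: S(2,-2) = 37.0600; S(2,-1) = 62.3119; S(2,+0) = 104.7700; S(2,+1) = 176.1582; S(2,+2) = 296.1891
Terminal payoffs V(N, j) = max(S_T - K, 0):
  V(2,-2) = 0.000000; V(2,-1) = 0.000000; V(2,+0) = 0.000000; V(2,+1) = 55.298246; V(2,+2) = 175.329057
Backward induction: V(k, j) = exp(-r*dt) * [p_u * V(k+1, j+1) + p_m * V(k+1, j) + p_d * V(k+1, j-1)]
  V(1,-1) = exp(-r*dt) * [p_u*0.000000 + p_m*0.000000 + p_d*0.000000] = 0.000000
  V(1,+0) = exp(-r*dt) * [p_u*55.298246 + p_m*0.000000 + p_d*0.000000] = 7.416585
  V(1,+1) = exp(-r*dt) * [p_u*175.329057 + p_m*55.298246 + p_d*0.000000] = 59.904430
  V(0,+0) = exp(-r*dt) * [p_u*59.904430 + p_m*7.416585 + p_d*0.000000] = 12.914894


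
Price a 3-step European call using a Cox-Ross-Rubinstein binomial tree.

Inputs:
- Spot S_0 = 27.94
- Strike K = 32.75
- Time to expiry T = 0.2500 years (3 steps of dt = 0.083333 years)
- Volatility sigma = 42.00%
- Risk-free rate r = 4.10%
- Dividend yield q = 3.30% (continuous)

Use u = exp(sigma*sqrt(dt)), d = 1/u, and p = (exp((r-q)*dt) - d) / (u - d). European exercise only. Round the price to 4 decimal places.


dt = T/N = 0.083333
u = exp(sigma*sqrt(dt)) = 1.128900; d = 1/u = 0.885818
p = (exp((r-q)*dt) - d) / (u - d) = 0.472470
Discount per step: exp(-r*dt) = 0.996589
Stock lattice S(k, i) with i counting down-moves:
  k=0: S(0,0) = 27.9400
  k=1: S(1,0) = 31.5415; S(1,1) = 24.7498
  k=2: S(2,0) = 35.6072; S(2,1) = 27.9400; S(2,2) = 21.9238
  k=3: S(3,0) = 40.1969; S(3,1) = 31.5415; S(3,2) = 24.7498; S(3,3) = 19.4205
Terminal payoffs V(N, i) = max(S_T - K, 0):
  V(3,0) = 7.446906; V(3,1) = 0.000000; V(3,2) = 0.000000; V(3,3) = 0.000000
Backward induction: V(k, i) = exp(-r*dt) * [p * V(k+1, i) + (1-p) * V(k+1, i+1)].
  V(2,0) = exp(-r*dt) * [p*7.446906 + (1-p)*0.000000] = 3.506436
  V(2,1) = exp(-r*dt) * [p*0.000000 + (1-p)*0.000000] = 0.000000
  V(2,2) = exp(-r*dt) * [p*0.000000 + (1-p)*0.000000] = 0.000000
  V(1,0) = exp(-r*dt) * [p*3.506436 + (1-p)*0.000000] = 1.651034
  V(1,1) = exp(-r*dt) * [p*0.000000 + (1-p)*0.000000] = 0.000000
  V(0,0) = exp(-r*dt) * [p*1.651034 + (1-p)*0.000000] = 0.777403

Answer: Price = V(0,0) = 0.7774


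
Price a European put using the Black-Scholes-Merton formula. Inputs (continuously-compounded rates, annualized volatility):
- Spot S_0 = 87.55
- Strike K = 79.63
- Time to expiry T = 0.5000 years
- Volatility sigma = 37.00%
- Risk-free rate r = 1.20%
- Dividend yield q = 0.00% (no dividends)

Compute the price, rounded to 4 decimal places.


d1 = (ln(S/K) + (r - q + 0.5*sigma^2) * T) / (sigma * sqrt(T)) = 0.51616560
d2 = d1 - sigma * sqrt(T) = 0.25453609
exp(-rT) = 0.99401796; exp(-qT) = 1.00000000
P = K * exp(-rT) * N(-d2) - S_0 * exp(-qT) * N(-d1)
N(-d1) = 0.30286938; N(-d2) = 0.39954071
P = 79.6300 * 0.99401796 * 0.39954071 - 87.5500 * 1.00000000 * 0.30286938 = 5.1089

Answer: Price = 5.1089


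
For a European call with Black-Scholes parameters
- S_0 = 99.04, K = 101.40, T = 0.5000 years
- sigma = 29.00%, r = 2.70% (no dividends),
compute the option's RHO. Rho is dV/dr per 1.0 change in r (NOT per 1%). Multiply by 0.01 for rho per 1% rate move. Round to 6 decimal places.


d1 = 0.0535241688; d2 = -0.1515367978
phi(d1) = 0.3983712373; exp(-qT) = 1.0000000000; exp(-rT) = 0.9865907163
N(d2) = 0.4397761428
Rho = K*T*exp(-rT)*N(d2) = 101.4000 * 0.5000 * 0.9865907163 * 0.4397761428 = 21.997668

Answer: Rho = 21.997668


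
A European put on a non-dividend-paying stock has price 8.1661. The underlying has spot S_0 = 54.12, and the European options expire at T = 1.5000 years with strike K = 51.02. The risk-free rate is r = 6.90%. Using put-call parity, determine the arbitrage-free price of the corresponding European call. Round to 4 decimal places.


Answer: Call price = 16.2826

Derivation:
Put-call parity: C - P = S_0 * exp(-qT) - K * exp(-rT).
S_0 * exp(-qT) = 54.1200 * 1.00000000 = 54.12000000
K * exp(-rT) = 51.0200 * 0.90167602 = 46.00351068
C = P + S*exp(-qT) - K*exp(-rT)
C = 8.1661 + 54.12000000 - 46.00351068 = 16.2826


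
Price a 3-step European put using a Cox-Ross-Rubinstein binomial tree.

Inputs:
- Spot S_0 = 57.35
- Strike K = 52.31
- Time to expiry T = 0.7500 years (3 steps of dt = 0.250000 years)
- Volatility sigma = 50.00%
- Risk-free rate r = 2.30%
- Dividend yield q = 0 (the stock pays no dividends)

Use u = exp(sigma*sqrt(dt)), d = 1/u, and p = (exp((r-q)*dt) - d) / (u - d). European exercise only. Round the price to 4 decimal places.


dt = T/N = 0.250000
u = exp(sigma*sqrt(dt)) = 1.284025; d = 1/u = 0.778801
p = (exp((r-q)*dt) - d) / (u - d) = 0.449237
Discount per step: exp(-r*dt) = 0.994266
Stock lattice S(k, i) with i counting down-moves:
  k=0: S(0,0) = 57.3500
  k=1: S(1,0) = 73.6389; S(1,1) = 44.6642
  k=2: S(2,0) = 94.5542; S(2,1) = 57.3500; S(2,2) = 34.7845
  k=3: S(3,0) = 121.4100; S(3,1) = 73.6389; S(3,2) = 44.6642; S(3,3) = 27.0902
Terminal payoffs V(N, i) = max(K - S_T, 0):
  V(3,0) = 0.000000; V(3,1) = 0.000000; V(3,2) = 7.645775; V(3,3) = 25.219778
Backward induction: V(k, i) = exp(-r*dt) * [p * V(k+1, i) + (1-p) * V(k+1, i+1)].
  V(2,0) = exp(-r*dt) * [p*0.000000 + (1-p)*0.000000] = 0.000000
  V(2,1) = exp(-r*dt) * [p*0.000000 + (1-p)*7.645775] = 4.186863
  V(2,2) = exp(-r*dt) * [p*7.645775 + (1-p)*25.219778] = 17.225547
  V(1,0) = exp(-r*dt) * [p*0.000000 + (1-p)*4.186863] = 2.292747
  V(1,1) = exp(-r*dt) * [p*4.186863 + (1-p)*17.225547] = 11.302904
  V(0,0) = exp(-r*dt) * [p*2.292747 + (1-p)*11.302904] = 7.213607

Answer: Price = V(0,0) = 7.2136


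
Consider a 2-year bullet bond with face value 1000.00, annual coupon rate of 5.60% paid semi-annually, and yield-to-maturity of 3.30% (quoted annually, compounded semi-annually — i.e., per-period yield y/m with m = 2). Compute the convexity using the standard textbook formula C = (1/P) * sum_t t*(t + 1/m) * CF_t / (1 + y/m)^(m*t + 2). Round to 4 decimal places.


Answer: Convexity = 4.5868

Derivation:
Coupon per period c = face * coupon_rate / m = 28.000000
Periods per year m = 2; per-period yield y/m = 0.016500
Number of cashflows N = 4
Cashflows (t years, CF_t, discount factor 1/(1+y/m)^(m*t), PV):
  t = 0.5000: CF_t = 28.000000, DF = 0.983768, PV = 27.545499
  t = 1.0000: CF_t = 28.000000, DF = 0.967799, PV = 27.098376
  t = 1.5000: CF_t = 28.000000, DF = 0.952090, PV = 26.658511
  t = 2.0000: CF_t = 1028.000000, DF = 0.936635, PV = 962.860970
Price P = sum_t PV_t = 1044.163356
Convexity numerator sum_t t*(t + 1/m) * CF_t / (1+y/m)^(m*t + 2):
  t = 0.5000: term = 13.329255
  t = 1.0000: term = 39.338678
  t = 1.5000: term = 77.400251
  t = 2.0000: term = 4659.280117
Convexity = (1/P) * sum = 4789.348302 / 1044.163356 = 4.586781


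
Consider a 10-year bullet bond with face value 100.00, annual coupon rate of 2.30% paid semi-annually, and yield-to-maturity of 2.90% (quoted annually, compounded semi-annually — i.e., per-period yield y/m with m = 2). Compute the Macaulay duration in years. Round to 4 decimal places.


Answer: Macaulay duration = 8.9561 years

Derivation:
Coupon per period c = face * coupon_rate / m = 1.150000
Periods per year m = 2; per-period yield y/m = 0.014500
Number of cashflows N = 20
Cashflows (t years, CF_t, discount factor 1/(1+y/m)^(m*t), PV):
  t = 0.5000: CF_t = 1.150000, DF = 0.985707, PV = 1.133563
  t = 1.0000: CF_t = 1.150000, DF = 0.971619, PV = 1.117362
  t = 1.5000: CF_t = 1.150000, DF = 0.957732, PV = 1.101391
  t = 2.0000: CF_t = 1.150000, DF = 0.944043, PV = 1.085649
  t = 2.5000: CF_t = 1.150000, DF = 0.930550, PV = 1.070133
  t = 3.0000: CF_t = 1.150000, DF = 0.917250, PV = 1.054837
  t = 3.5000: CF_t = 1.150000, DF = 0.904140, PV = 1.039761
  t = 4.0000: CF_t = 1.150000, DF = 0.891217, PV = 1.024900
  t = 4.5000: CF_t = 1.150000, DF = 0.878479, PV = 1.010251
  t = 5.0000: CF_t = 1.150000, DF = 0.865923, PV = 0.995812
  t = 5.5000: CF_t = 1.150000, DF = 0.853547, PV = 0.981579
  t = 6.0000: CF_t = 1.150000, DF = 0.841347, PV = 0.967550
  t = 6.5000: CF_t = 1.150000, DF = 0.829322, PV = 0.953721
  t = 7.0000: CF_t = 1.150000, DF = 0.817469, PV = 0.940089
  t = 7.5000: CF_t = 1.150000, DF = 0.805785, PV = 0.926653
  t = 8.0000: CF_t = 1.150000, DF = 0.794268, PV = 0.913408
  t = 8.5000: CF_t = 1.150000, DF = 0.782916, PV = 0.900353
  t = 9.0000: CF_t = 1.150000, DF = 0.771726, PV = 0.887485
  t = 9.5000: CF_t = 1.150000, DF = 0.760696, PV = 0.874800
  t = 10.0000: CF_t = 101.150000, DF = 0.749823, PV = 75.844634
Price P = sum_t PV_t = 94.823932
Macaulay numerator sum_t t * PV_t:
  t * PV_t at t = 0.5000: 0.566782
  t * PV_t at t = 1.0000: 1.117362
  t * PV_t at t = 1.5000: 1.652087
  t * PV_t at t = 2.0000: 2.171299
  t * PV_t at t = 2.5000: 2.675331
  t * PV_t at t = 3.0000: 3.164512
  t * PV_t at t = 3.5000: 3.639163
  t * PV_t at t = 4.0000: 4.099599
  t * PV_t at t = 4.5000: 4.546130
  t * PV_t at t = 5.0000: 4.979060
  t * PV_t at t = 5.5000: 5.398685
  t * PV_t at t = 6.0000: 5.805297
  t * PV_t at t = 6.5000: 6.199184
  t * PV_t at t = 7.0000: 6.580625
  t * PV_t at t = 7.5000: 6.949896
  t * PV_t at t = 8.0000: 7.307267
  t * PV_t at t = 8.5000: 7.653003
  t * PV_t at t = 9.0000: 7.987363
  t * PV_t at t = 9.5000: 8.310602
  t * PV_t at t = 10.0000: 758.446340
Macaulay duration D = (sum_t t * PV_t) / P = 849.249589 / 94.823932 = 8.956068
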